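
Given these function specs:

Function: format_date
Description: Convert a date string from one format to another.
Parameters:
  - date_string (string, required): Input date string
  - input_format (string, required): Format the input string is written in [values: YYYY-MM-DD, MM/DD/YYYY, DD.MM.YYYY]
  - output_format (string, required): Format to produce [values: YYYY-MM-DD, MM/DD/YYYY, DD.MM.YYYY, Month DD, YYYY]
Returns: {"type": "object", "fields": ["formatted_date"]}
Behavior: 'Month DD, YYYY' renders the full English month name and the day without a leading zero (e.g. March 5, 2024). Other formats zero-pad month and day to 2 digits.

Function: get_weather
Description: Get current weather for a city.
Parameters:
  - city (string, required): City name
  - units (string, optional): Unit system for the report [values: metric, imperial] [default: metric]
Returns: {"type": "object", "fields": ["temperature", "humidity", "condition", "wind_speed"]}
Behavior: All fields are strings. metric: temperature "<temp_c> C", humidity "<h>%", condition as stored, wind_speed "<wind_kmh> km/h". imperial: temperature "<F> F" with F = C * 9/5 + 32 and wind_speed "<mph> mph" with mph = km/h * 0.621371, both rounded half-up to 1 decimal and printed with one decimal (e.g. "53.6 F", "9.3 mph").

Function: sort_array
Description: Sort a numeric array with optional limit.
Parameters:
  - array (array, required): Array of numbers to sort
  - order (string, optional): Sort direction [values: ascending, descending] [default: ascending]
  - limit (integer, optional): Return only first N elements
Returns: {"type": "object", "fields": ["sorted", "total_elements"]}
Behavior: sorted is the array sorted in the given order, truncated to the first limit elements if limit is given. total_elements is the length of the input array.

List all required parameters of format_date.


Parameters of format_date and their required/optional flag:
  date_string: required
  input_format: required
  output_format: required
date_string, input_format, output_format


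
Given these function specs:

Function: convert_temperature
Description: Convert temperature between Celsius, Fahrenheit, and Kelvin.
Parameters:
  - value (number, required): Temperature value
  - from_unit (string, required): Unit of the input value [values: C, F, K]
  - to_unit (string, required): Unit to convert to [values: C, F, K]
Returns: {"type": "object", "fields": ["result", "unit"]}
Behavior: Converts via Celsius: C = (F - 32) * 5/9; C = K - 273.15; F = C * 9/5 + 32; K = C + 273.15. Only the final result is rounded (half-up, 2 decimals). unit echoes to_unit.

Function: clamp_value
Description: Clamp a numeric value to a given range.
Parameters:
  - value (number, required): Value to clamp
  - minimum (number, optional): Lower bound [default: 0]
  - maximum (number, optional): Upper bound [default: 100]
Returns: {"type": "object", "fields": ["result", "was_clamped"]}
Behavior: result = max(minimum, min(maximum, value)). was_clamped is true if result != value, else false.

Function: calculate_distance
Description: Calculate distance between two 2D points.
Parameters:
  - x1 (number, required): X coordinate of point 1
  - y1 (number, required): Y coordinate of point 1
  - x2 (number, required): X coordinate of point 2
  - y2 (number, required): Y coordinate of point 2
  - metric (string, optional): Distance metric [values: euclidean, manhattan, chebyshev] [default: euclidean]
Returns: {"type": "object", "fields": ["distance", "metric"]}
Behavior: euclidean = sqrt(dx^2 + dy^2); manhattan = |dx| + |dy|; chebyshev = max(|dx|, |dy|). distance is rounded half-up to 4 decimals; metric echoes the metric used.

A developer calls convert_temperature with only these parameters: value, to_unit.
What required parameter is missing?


Required parameters: value, from_unit, to_unit
Provided: value, to_unit
Missing: from_unit
from_unit


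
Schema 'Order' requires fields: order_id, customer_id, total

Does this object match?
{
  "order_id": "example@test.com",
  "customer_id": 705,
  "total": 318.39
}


Checking required fields... All present.
Valid - all required fields present


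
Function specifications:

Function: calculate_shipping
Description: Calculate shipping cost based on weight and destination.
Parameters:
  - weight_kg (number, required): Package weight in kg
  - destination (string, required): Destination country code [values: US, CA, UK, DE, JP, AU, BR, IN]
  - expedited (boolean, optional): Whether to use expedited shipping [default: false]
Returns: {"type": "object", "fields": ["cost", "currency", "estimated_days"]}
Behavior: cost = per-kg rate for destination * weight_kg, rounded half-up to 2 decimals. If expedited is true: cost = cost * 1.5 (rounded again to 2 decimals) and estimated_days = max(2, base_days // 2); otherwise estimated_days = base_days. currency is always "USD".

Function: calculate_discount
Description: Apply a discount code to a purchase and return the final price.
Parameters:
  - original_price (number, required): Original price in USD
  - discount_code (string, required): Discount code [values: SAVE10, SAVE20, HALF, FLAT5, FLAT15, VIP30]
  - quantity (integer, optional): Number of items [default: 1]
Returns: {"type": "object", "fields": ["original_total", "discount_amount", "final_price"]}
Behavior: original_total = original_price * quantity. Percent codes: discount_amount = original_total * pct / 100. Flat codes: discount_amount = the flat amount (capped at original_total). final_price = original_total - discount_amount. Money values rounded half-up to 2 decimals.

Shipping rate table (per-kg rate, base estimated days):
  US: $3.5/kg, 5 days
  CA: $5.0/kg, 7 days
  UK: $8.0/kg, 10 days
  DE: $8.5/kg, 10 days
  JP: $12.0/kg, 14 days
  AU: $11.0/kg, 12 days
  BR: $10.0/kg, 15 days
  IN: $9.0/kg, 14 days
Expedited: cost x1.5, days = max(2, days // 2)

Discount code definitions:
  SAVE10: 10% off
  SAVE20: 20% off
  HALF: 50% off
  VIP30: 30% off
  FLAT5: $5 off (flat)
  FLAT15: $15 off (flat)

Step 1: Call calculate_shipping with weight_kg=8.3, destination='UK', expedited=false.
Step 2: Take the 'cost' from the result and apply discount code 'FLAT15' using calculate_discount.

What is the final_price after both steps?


Step 1: calculate_shipping(weight_kg=8.3, destination=UK, expedited=false)
  Rate for UK: $8.0/kg, base 10 days
  cost = 8.0 * 8.3 = 66.4 -> 66.40
  expedited not set/false: estimated_days = 10
  -> cost = 66.40 USD
Step 2: calculate_discount(original_price=66.4, discount_code=FLAT15, quantity=1)
  original_total = 66.4 * 1 = 66.40
  FLAT15 = $15 flat: discount_amount = min(15.00, 66.40) = 15.00
  final_price = 66.40 - 15.00 = 51.40
  -> final_price = 51.40
$51.40


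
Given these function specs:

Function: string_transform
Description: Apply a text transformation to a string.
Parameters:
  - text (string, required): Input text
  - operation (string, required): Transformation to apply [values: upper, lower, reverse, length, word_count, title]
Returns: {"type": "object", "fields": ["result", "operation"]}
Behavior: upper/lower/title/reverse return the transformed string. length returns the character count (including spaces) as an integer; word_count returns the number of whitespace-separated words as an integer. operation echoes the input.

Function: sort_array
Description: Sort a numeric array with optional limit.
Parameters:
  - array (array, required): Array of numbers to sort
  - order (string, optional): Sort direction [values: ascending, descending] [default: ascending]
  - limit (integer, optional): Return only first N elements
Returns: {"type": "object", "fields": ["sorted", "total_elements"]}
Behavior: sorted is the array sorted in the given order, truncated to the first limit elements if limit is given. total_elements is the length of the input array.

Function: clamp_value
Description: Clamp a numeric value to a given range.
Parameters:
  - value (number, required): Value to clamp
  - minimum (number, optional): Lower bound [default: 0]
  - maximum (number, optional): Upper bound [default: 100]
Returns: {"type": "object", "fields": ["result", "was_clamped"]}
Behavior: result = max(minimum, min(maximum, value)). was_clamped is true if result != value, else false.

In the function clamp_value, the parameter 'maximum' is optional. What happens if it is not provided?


The clamp_value spec declares:
  - maximum (number, optional): Upper bound [default: 100]
It defaults to 100


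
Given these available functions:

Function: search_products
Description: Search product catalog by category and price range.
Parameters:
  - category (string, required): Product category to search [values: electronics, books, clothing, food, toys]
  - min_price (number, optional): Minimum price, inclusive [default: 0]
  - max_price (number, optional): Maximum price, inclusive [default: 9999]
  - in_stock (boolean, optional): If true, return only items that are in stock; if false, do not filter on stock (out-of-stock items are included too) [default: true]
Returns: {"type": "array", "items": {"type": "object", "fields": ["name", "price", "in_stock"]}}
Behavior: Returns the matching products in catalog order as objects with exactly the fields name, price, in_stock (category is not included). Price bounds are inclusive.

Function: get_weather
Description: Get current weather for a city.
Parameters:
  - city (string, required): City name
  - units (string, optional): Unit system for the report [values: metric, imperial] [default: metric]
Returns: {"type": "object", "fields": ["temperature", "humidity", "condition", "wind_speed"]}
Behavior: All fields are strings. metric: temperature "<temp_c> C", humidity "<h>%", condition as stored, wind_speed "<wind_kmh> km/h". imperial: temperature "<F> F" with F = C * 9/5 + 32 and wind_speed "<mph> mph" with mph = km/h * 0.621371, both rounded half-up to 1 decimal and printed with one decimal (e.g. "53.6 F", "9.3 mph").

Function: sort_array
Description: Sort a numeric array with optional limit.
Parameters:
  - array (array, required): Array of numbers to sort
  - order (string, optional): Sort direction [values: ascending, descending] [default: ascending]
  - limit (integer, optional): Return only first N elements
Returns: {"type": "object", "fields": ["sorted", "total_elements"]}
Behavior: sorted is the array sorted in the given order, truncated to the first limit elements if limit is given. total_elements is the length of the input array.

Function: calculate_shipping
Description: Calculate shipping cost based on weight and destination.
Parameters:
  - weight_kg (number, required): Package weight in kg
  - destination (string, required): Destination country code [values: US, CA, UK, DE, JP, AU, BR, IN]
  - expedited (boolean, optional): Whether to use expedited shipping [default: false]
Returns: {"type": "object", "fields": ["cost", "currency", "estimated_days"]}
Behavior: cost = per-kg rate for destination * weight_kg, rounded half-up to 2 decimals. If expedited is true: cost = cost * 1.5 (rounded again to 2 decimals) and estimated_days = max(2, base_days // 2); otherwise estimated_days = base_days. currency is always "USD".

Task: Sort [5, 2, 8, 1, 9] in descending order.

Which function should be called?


The task needs a function whose description is: Sort a numeric array with optional limit.
sort_array


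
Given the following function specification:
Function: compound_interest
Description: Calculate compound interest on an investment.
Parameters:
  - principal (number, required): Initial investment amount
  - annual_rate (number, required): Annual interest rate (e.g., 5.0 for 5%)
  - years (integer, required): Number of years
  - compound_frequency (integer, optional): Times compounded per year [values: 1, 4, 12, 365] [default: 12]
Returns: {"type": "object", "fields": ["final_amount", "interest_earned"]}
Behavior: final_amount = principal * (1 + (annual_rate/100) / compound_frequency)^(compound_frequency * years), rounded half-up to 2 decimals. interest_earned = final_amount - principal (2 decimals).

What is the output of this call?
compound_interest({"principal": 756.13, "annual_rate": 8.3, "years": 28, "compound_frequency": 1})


rate per period = 8.3/100/1 = 0.083 (keep full precision); periods = 1 * 28 = 28
(1 + 0.083)^28 = 9.32388236
final_amount = 756.13 * 9.32388236 = 7050.067171 -> 7050.07
interest_earned = 7050.07 - 756.13 = 6293.94
Output:
{"final_amount": 7050.07, "interest_earned": 6293.94}


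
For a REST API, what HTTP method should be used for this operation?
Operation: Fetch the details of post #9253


GET = read, POST = create, PUT = update/replace, DELETE = remove
This operation is a read.
GET


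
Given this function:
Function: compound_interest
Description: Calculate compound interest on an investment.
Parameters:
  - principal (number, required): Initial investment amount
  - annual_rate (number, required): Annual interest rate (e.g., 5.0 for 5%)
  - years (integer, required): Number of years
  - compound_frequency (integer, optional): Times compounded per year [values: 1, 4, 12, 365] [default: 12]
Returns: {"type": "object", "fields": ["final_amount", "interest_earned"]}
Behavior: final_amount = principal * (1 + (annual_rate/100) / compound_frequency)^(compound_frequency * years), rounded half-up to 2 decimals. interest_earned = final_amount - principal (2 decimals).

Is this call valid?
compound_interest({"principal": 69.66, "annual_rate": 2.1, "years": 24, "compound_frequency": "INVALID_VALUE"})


Checking parameter values...
Parameter 'compound_frequency' has value 'INVALID_VALUE' not in allowed: 1, 4, 12, 365
Invalid - 'compound_frequency' must be one of 1, 4, 12, 365


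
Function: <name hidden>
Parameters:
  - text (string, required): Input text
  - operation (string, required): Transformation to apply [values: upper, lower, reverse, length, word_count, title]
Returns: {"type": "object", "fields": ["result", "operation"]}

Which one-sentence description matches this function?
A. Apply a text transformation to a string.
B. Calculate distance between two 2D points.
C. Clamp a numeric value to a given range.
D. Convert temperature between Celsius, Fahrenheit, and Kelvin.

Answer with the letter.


Parameters text, operation and return ["result", "operation"] fit: Apply a text transformation to a string.
A


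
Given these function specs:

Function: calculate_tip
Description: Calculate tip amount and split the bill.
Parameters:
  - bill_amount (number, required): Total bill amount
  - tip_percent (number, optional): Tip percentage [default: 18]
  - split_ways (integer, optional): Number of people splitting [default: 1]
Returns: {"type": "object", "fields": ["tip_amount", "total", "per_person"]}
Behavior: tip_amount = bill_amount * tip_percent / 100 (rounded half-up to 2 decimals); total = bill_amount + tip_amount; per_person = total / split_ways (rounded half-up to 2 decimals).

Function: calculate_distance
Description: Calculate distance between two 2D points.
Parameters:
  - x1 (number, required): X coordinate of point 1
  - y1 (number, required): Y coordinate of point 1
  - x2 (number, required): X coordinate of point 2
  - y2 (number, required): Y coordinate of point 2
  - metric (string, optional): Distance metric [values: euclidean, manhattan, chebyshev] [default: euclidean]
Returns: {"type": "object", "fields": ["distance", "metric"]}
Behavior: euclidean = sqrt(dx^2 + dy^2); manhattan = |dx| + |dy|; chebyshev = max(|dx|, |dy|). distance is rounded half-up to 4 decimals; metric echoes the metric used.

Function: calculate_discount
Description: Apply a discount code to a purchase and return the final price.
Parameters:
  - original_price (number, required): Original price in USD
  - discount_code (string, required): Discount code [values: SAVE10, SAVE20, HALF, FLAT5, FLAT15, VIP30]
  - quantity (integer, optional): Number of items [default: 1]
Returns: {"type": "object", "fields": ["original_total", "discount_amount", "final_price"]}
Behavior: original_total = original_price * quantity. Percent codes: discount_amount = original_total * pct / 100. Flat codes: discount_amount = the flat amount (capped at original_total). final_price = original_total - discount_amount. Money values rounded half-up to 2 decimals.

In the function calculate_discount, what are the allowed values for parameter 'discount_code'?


The calculate_discount spec declares:
  - discount_code (string, required): Discount code [values: SAVE10, SAVE20, HALF, FLAT5, FLAT15, VIP30]
Allowed values:
SAVE10, SAVE20, HALF, FLAT5, FLAT15, VIP30


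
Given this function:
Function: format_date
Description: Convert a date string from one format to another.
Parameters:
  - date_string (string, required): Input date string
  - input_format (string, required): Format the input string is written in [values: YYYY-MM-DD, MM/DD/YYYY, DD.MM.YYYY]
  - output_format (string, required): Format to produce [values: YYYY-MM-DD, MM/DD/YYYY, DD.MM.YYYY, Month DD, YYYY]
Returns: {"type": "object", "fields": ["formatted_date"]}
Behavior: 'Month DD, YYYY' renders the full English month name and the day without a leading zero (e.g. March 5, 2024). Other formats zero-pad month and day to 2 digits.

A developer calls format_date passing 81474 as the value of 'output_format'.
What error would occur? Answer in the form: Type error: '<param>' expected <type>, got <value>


Spec: 'output_format' is declared as string; 81474 is an integer.
Type error: 'output_format' expected string, got 81474


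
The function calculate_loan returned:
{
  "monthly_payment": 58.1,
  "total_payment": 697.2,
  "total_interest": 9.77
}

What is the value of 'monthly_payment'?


58.1


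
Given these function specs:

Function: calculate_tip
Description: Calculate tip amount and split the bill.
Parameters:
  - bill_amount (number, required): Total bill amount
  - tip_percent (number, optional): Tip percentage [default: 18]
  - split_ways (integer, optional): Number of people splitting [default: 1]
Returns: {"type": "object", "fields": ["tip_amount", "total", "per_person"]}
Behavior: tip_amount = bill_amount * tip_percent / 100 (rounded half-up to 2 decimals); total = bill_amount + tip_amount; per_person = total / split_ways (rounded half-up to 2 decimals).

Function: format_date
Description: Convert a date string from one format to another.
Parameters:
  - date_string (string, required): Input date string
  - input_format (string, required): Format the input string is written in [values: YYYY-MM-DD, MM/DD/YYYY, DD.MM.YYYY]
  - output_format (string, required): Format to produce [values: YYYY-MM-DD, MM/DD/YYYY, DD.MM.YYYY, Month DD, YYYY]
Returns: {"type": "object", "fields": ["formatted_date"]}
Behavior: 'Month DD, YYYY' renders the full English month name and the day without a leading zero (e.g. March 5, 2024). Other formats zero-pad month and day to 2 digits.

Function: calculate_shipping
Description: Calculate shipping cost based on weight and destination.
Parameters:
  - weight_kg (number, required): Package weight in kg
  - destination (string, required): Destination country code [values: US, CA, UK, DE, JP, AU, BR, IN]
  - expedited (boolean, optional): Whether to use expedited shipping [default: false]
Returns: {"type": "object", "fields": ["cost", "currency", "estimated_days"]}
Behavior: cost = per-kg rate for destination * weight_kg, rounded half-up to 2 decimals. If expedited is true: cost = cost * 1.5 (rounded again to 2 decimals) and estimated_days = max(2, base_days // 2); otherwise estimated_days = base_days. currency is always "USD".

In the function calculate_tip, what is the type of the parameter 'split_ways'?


The calculate_tip spec declares:
  - split_ways (integer, optional): Number of people splitting [default: 1]
Type:
integer


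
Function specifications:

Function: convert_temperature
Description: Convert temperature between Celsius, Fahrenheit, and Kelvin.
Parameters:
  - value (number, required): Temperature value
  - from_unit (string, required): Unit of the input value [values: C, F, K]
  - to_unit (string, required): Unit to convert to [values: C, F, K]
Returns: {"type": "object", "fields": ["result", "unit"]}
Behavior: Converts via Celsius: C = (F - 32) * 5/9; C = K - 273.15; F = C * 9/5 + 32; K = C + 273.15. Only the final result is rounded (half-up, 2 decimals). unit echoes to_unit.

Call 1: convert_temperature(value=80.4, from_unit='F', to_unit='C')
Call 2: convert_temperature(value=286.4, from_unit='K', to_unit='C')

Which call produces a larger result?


Call 1:
  To C: (80.4 - 32) * 5/9 = 26.888889
  Target is C: 26.888889
  Round to 2 decimals: 26.89
  -> 26.89 C
Call 2:
  To C: 286.4 - 273.15 = 13.25
  Target is C: 13.25
  Round to 2 decimals: 13.25
  -> 13.25 C
Call 1 (26.89 C)


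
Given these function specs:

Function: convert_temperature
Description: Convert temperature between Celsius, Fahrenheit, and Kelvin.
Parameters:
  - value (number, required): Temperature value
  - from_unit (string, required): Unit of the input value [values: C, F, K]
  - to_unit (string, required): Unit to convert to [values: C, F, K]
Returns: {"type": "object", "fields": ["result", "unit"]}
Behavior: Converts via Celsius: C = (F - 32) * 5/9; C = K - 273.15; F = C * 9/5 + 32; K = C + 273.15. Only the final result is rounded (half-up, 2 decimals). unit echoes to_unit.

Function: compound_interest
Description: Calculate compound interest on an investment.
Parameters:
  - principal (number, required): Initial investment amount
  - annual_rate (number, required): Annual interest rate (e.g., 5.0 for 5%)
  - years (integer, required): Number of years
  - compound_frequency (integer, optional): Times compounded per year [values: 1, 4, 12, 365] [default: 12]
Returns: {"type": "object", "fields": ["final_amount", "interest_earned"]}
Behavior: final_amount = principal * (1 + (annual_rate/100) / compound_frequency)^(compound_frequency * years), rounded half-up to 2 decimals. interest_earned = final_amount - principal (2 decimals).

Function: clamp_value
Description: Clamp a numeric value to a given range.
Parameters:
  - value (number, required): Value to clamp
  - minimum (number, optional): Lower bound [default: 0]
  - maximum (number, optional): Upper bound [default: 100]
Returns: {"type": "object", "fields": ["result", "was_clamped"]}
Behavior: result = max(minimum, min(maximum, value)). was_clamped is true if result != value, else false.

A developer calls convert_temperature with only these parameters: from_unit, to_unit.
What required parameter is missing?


Required parameters: value, from_unit, to_unit
Provided: from_unit, to_unit
Missing: value
value


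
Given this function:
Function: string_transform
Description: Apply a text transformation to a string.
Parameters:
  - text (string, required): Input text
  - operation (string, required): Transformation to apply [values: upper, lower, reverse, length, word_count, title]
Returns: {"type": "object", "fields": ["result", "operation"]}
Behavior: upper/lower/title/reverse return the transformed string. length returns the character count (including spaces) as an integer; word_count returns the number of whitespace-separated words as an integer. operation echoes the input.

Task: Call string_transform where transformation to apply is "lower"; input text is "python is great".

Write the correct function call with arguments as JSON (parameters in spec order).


Mapping each described value to its parameter name:
  'Transformation to apply' -> operation = "lower"
  'Input text' -> text = "python is great"
string_transform({"text": "python is great", "operation": "lower"})


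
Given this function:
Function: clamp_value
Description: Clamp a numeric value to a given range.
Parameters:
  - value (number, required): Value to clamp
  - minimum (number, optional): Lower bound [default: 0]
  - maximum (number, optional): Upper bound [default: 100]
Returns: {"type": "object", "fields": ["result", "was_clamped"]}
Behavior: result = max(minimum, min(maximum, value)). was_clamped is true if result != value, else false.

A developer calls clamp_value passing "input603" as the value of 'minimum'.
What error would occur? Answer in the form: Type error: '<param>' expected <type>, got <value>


Spec: 'minimum' is declared as number; "input603" is a string.
Type error: 'minimum' expected number, got "input603"


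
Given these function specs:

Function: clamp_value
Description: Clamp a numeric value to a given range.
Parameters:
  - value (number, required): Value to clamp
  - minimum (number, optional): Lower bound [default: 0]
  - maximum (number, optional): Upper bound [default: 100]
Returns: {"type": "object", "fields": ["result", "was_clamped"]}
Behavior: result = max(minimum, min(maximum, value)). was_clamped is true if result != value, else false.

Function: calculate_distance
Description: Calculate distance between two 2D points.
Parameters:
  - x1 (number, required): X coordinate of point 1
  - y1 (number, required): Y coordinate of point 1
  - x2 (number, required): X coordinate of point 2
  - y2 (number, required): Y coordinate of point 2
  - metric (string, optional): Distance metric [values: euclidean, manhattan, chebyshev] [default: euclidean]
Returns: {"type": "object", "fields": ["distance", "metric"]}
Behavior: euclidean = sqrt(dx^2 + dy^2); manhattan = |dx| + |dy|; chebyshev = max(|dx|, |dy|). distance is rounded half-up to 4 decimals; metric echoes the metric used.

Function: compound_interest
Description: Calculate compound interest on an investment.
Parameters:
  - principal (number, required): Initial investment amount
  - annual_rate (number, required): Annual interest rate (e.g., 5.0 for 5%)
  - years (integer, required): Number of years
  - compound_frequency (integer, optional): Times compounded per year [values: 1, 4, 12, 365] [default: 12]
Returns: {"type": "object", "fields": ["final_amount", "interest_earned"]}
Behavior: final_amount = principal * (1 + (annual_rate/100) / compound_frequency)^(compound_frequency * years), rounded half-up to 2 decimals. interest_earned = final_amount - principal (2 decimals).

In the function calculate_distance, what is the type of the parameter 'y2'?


The calculate_distance spec declares:
  - y2 (number, required): Y coordinate of point 2
Type:
number


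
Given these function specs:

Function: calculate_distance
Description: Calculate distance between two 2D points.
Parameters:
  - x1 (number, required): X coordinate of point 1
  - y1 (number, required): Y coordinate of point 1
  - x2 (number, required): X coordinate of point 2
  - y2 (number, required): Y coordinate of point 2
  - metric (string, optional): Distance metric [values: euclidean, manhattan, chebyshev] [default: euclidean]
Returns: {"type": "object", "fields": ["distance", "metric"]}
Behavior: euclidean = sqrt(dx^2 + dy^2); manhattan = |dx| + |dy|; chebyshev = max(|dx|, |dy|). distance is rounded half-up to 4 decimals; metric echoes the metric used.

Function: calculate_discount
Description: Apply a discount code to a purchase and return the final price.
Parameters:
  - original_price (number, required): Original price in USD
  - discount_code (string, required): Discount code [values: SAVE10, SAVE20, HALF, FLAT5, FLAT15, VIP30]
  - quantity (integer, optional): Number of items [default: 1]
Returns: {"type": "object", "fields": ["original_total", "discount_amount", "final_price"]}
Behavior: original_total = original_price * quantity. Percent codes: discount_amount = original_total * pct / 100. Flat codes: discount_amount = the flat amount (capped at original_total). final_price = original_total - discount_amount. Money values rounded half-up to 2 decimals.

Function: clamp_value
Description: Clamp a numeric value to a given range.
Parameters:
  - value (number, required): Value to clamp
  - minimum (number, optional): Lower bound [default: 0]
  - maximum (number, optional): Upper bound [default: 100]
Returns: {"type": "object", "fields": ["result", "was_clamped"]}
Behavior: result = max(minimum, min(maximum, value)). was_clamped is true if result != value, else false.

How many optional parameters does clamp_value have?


Parameters of clamp_value: value (required), minimum (optional), maximum (optional)
Optional count:
2


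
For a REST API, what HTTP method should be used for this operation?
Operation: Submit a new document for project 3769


GET = read, POST = create, PUT = update/replace, DELETE = remove
This operation is a create.
POST


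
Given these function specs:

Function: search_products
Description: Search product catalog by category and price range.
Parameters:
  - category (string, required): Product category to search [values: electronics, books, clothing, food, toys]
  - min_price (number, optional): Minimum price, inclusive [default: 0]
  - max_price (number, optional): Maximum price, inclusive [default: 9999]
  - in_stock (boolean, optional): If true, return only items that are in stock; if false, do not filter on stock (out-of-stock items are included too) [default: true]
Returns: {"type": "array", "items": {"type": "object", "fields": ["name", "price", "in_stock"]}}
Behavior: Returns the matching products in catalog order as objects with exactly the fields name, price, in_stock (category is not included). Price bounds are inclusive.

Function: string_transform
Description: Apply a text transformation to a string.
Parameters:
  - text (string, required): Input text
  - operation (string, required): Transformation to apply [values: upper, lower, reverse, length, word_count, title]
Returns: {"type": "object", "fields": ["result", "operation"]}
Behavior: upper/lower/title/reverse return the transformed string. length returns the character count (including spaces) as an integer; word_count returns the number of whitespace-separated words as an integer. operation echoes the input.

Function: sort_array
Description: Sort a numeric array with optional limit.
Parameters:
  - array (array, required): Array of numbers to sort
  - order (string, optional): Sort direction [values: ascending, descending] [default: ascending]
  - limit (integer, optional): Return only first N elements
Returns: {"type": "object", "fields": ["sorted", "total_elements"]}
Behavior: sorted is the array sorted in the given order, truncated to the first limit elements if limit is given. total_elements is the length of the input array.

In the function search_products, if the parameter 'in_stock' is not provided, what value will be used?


The search_products spec declares:
  - in_stock (boolean, optional): If true, return only items that are in stock; if false, do not filter on stock (out-of-stock items are included too) [default: true]
Default:
true


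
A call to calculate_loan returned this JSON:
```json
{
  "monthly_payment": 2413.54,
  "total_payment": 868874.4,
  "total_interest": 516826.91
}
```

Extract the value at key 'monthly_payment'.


2413.54


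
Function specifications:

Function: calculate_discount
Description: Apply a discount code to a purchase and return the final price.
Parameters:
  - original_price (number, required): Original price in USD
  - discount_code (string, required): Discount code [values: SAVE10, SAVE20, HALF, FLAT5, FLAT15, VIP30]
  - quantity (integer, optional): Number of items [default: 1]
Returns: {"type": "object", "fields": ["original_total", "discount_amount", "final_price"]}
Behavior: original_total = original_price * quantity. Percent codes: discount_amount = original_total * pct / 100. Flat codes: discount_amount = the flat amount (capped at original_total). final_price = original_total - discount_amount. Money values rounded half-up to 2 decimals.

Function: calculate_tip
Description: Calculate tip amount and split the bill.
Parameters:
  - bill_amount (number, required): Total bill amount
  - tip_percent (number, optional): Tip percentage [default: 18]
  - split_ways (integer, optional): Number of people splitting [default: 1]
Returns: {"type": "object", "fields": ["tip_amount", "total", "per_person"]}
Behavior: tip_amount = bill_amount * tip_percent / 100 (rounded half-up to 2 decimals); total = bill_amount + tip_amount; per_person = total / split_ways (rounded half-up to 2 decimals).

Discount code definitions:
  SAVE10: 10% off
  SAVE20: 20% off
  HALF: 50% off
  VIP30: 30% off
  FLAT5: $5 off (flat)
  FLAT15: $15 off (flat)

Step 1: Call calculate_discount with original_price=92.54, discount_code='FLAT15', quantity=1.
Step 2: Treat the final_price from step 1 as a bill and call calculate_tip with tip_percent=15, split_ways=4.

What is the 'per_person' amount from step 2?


Step 1: calculate_discount(original_price=92.54, discount_code=FLAT15, quantity=1)
  original_total = 92.54 * 1 = 92.54
  FLAT15 = $15 flat: discount_amount = min(15.00, 92.54) = 15.00
  final_price = 92.54 - 15.00 = 77.54
  -> final_price = 77.54
Step 2: calculate_tip(bill_amount=77.54, tip_percent=15, split_ways=4)
  tip_amount = 77.54 * 15/100 = 11.631 -> 11.63
  total = 77.54 + 11.63 = 89.17
  per_person = 89.17 / 4 = 22.2925 -> 22.29
  -> per_person = 22.29
$22.29


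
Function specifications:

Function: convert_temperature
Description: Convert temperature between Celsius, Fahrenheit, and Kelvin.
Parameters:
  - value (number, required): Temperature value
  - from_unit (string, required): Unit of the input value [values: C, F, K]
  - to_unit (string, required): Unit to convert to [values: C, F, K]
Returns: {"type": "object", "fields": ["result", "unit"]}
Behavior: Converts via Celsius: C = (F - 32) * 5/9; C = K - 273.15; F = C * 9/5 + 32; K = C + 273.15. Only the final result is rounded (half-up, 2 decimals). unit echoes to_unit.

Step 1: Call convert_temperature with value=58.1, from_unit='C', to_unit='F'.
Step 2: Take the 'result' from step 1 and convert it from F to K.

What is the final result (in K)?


Step 1: convert_temperature(value=58.1, from_unit=C, to_unit=F)
  Input already in C: 58.1
  To F: 58.1 * 9/5 + 32 = 136.58
  Round to 2 decimals: 136.58
  -> result = 136.58 F
Step 2: convert_temperature(value=136.58, from_unit=F, to_unit=K)
  To C: (136.58 - 32) * 5/9 = 58.1
  To K: 58.1 + 273.15 = 331.25
  Round to 2 decimals: 331.25
  -> result = 331.25 K
331.25 K


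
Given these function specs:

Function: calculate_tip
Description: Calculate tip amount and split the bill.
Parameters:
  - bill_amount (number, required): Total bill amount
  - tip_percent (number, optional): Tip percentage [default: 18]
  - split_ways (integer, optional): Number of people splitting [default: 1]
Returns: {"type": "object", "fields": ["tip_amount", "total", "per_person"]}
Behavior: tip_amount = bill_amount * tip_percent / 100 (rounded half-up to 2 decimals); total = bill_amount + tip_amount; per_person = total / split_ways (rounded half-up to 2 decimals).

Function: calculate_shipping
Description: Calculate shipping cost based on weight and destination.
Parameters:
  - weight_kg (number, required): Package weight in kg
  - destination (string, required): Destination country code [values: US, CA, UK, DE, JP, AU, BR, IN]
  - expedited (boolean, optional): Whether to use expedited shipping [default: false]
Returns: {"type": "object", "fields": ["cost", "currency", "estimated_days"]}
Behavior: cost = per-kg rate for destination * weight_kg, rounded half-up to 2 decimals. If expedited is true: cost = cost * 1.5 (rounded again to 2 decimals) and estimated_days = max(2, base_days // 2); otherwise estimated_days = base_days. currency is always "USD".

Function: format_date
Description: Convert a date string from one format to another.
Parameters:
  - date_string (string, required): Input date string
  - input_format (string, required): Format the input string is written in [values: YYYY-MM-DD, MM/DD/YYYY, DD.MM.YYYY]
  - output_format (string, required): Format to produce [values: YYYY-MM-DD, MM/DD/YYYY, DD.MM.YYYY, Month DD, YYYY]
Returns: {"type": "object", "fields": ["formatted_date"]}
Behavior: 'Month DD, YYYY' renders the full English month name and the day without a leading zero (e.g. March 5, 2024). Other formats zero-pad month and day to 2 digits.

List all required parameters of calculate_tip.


Parameters of calculate_tip and their required/optional flag:
  bill_amount: required
  tip_percent: optional
  split_ways: optional
bill_amount


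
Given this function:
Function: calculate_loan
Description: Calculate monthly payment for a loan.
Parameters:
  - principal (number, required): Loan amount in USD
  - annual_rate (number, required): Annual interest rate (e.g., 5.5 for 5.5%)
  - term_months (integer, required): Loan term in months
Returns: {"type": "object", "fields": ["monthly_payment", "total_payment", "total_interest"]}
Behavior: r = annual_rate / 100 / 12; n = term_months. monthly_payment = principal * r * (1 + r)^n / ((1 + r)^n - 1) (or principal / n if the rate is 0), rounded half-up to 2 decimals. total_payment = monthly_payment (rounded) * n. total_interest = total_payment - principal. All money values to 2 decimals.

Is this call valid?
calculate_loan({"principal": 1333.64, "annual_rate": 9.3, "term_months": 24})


Checking all required parameters present and types match... All valid.
Valid


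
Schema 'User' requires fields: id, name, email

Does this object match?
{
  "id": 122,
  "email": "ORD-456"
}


Checking required fields...
Missing: name
Invalid - missing required field 'name'


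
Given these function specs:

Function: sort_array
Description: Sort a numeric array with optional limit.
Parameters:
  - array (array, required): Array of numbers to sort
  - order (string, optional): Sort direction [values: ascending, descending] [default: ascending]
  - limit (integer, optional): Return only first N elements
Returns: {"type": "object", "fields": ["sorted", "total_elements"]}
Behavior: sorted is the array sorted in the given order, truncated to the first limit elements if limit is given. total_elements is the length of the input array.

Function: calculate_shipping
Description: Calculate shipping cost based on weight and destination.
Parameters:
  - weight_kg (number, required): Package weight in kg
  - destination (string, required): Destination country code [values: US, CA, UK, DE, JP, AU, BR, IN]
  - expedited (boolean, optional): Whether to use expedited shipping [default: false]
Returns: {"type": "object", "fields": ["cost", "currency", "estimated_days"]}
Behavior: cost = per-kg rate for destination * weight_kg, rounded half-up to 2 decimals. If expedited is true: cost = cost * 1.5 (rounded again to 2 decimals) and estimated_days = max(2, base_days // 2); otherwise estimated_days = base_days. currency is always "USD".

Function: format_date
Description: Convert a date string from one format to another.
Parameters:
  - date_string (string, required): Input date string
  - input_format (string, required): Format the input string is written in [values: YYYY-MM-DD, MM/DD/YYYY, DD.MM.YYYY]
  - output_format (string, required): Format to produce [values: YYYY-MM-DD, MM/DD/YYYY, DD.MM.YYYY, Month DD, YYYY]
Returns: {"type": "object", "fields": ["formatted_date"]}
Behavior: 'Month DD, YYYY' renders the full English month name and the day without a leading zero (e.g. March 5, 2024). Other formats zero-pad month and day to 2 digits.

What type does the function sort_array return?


The sort_array spec declares Returns: {"type": "object", "fields": ["sorted", "total_elements"]}
Type:
object


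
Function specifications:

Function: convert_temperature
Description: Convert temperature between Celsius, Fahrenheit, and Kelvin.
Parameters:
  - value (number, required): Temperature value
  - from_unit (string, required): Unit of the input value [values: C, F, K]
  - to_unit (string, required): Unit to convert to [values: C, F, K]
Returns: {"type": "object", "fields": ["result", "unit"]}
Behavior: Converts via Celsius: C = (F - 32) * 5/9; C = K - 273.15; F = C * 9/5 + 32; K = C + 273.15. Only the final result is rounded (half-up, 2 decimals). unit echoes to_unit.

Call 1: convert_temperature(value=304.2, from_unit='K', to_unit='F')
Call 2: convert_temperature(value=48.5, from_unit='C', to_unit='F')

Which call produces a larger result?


Call 1:
  To C: 304.2 - 273.15 = 31.05
  To F: 31.05 * 9/5 + 32 = 87.89
  Round to 2 decimals: 87.89
  -> 87.89 F
Call 2:
  Input already in C: 48.5
  To F: 48.5 * 9/5 + 32 = 119.3
  Round to 2 decimals: 119.3
  -> 119.3 F
Call 2 (119.3 F)


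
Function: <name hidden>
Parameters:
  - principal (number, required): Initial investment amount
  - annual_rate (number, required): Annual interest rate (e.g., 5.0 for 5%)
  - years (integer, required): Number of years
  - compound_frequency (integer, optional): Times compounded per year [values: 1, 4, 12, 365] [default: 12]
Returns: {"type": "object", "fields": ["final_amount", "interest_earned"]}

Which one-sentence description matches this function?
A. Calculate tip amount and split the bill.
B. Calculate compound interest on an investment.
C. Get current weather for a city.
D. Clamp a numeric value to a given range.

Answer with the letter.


Parameters principal, annual_rate, years, compound_frequency and return ["final_amount", "interest_earned"] fit: Calculate compound interest on an investment.
B
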